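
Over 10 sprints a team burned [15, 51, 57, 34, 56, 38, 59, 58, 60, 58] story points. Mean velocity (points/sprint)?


Formula: Avg velocity = Total points / Number of sprints
Points: [15, 51, 57, 34, 56, 38, 59, 58, 60, 58]
Sum = 15 + 51 + 57 + 34 + 56 + 38 + 59 + 58 + 60 + 58 = 486
Avg velocity = 486 / 10 = 48.6 points/sprint

48.6 points/sprint


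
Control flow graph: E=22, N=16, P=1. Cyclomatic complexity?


Formula: V(G) = E - N + 2P
V(G) = 22 - 16 + 2*1
V(G) = 6 + 2
V(G) = 8

8


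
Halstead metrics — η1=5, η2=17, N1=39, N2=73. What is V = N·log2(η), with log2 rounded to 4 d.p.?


Formula: V = N * log2(η), where N = N1 + N2 and η = η1 + η2
η = 5 + 17 = 22
N = 39 + 73 = 112
log2(22) ≈ 4.4594
V = 112 * 4.4594 = 499.45

499.45


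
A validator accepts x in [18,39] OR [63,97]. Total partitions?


Valid ranges: [18,39] and [63,97]
Class 1: x < 18 — invalid
Class 2: 18 ≤ x ≤ 39 — valid
Class 3: 39 < x < 63 — invalid (gap between ranges)
Class 4: 63 ≤ x ≤ 97 — valid
Class 5: x > 97 — invalid
Total equivalence classes: 5

5 equivalence classes


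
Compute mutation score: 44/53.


Mutation score = killed / total * 100
Mutation score = 44 / 53 * 100
Mutation score = 83.02%

83.02%


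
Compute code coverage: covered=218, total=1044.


Coverage = covered / total * 100
Coverage = 218 / 1044 * 100
Coverage = 20.88%

20.88%


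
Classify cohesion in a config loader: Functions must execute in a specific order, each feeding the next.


Reasoning: Output of one is input to next
Type: Sequential cohesion

Sequential cohesion


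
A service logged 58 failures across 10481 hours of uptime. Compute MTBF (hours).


Formula: MTBF = Total operating time / Number of failures
MTBF = 10481 / 58
MTBF = 180.71 hours

180.71 hours


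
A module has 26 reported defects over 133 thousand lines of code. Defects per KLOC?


Defect density = defects / KLOC
Defect density = 26 / 133
Defect density = 0.195 defects/KLOC

0.195 defects/KLOC


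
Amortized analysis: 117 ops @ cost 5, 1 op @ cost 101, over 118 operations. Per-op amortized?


Formula: Amortized cost = Total cost / Operations
Total cost = (117 * 5) + (1 * 101)
Total cost = 585 + 101 = 686
Amortized = 686 / 118 = 5.8136

5.8136


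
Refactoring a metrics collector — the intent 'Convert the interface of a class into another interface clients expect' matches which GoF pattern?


This matches the Adapter pattern

Adapter


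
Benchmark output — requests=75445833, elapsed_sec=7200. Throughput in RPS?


Formula: throughput = requests / seconds
throughput = 75445833 / 7200
throughput = 10478.59 requests/second

10478.59 requests/second


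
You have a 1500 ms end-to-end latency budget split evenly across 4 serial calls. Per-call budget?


Formula: per_stage = total_budget / stages
per_stage = 1500 / 4
per_stage = 375.0 ms

375.0 ms


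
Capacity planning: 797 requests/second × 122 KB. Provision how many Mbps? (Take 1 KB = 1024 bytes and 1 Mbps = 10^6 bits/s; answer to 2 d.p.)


Formula: Mbps = payload_bytes * RPS * 8 / 1e6
Payload per request = 122 KB = 122 * 1024 = 124928 bytes
Total bytes/sec = 124928 * 797 = 99567616
Total bits/sec = 99567616 * 8 = 796540928
Mbps = 796540928 / 1e6 = 796.54

796.54 Mbps


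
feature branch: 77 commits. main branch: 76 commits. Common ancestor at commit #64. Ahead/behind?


Common ancestor: commit #64
feature commits after divergence: 77 - 64 = 13
main commits after divergence: 76 - 64 = 12
feature is 13 commits ahead of main
main is 12 commits ahead of feature

feature ahead: 13, main ahead: 12


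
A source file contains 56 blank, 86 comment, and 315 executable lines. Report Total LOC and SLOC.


Total LOC = blank + comment + code
Total LOC = 56 + 86 + 315 = 457
SLOC (source only) = code = 315

Total LOC: 457, SLOC: 315


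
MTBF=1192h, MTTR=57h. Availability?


Availability = MTBF / (MTBF + MTTR)
Availability = 1192 / (1192 + 57)
Availability = 1192 / 1249
Availability = 95.4363%

95.4363%


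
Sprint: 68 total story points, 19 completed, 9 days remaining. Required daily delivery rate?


Formula: Required rate = Remaining points / Days left
Remaining = 68 - 19 = 49 points
Required rate = 49 / 9 = 5.44 points/day

5.44 points/day


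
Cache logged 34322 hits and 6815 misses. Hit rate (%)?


Formula: hit rate = hits / (hits + misses) * 100
hit rate = 34322 / (34322 + 6815) * 100
hit rate = 34322 / 41137 * 100
hit rate = 83.43%

83.43%


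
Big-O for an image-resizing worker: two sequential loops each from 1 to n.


Reasoning: sequential dominates: O(n) + O(n) = O(n)
Complexity: O(n)

O(n)


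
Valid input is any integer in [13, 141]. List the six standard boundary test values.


Range: [13, 141]
Boundaries: just below min, min, min+1, max-1, max, just above max
Values: [12, 13, 14, 140, 141, 142]

[12, 13, 14, 140, 141, 142]


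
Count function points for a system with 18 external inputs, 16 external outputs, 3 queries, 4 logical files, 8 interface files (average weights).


UFP = EI*4 + EO*5 + EQ*4 + ILF*10 + EIF*7
UFP = 18*4 + 16*5 + 3*4 + 4*10 + 8*7
UFP = 72 + 80 + 12 + 40 + 56
UFP = 260

260


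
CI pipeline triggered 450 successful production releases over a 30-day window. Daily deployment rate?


Formula: deployments per day = releases / days
= 450 / 30
= 15.0 deploys/day
(equivalently, 105.0 deploys/week)

15.0 deploys/day


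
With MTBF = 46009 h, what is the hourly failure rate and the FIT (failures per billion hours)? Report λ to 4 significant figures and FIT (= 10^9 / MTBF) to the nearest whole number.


Formula: λ = 1 / MTBF; FIT = λ × 1e9 = 1e9 / MTBF
λ = 1 / 46009 ≈ 2.173e-05 failures/hour
FIT = 1e9 / 46009 ≈ 21735 failures per 1e9 hours (nearest whole number)

λ = 2.173e-05 /h, FIT = 21735


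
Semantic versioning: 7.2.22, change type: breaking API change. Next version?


Current: 7.2.22
Change category: 'breaking API change' → major bump
SemVer rule: major bump → increment MAJOR, reset MINOR and PATCH to 0
New: 8.0.0

8.0.0


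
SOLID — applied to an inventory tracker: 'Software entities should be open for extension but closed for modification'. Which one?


This describes the Open/Closed Principle (OCP)

Open/Closed Principle (OCP)


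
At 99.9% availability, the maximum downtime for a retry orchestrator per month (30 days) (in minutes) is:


Formula: allowed downtime = period * (100 - SLA) / 100
Period (month (30 days)) = 43200 minutes
Unavailability fraction = (100 - 99.9) / 100
Allowed downtime = 43200 * (100 - 99.9) / 100
Allowed downtime = 43.2 minutes

43.2 minutes


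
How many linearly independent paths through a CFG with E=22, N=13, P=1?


Formula: V(G) = E - N + 2P
V(G) = 22 - 13 + 2*1
V(G) = 9 + 2
V(G) = 11

11


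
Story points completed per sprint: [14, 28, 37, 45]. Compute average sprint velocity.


Formula: Avg velocity = Total points / Number of sprints
Points: [14, 28, 37, 45]
Sum = 14 + 28 + 37 + 45 = 124
Avg velocity = 124 / 4 = 31.0 points/sprint

31.0 points/sprint


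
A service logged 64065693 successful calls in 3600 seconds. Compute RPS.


Formula: throughput = requests / seconds
throughput = 64065693 / 3600
throughput = 17796.03 requests/second

17796.03 requests/second


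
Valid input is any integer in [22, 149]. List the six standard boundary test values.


Range: [22, 149]
Boundaries: just below min, min, min+1, max-1, max, just above max
Values: [21, 22, 23, 148, 149, 150]

[21, 22, 23, 148, 149, 150]


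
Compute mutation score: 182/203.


Mutation score = killed / total * 100
Mutation score = 182 / 203 * 100
Mutation score = 89.66%

89.66%


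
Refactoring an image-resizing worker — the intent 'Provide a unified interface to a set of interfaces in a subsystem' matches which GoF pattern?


This matches the Facade pattern

Facade


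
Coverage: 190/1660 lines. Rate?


Coverage = covered / total * 100
Coverage = 190 / 1660 * 100
Coverage = 11.45%

11.45%


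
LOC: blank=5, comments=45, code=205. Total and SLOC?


Total LOC = blank + comment + code
Total LOC = 5 + 45 + 205 = 255
SLOC (source only) = code = 205

Total LOC: 255, SLOC: 205


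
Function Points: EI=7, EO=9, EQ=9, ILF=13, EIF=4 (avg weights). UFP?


UFP = EI*4 + EO*5 + EQ*4 + ILF*10 + EIF*7
UFP = 7*4 + 9*5 + 9*4 + 13*10 + 4*7
UFP = 28 + 45 + 36 + 130 + 28
UFP = 267

267


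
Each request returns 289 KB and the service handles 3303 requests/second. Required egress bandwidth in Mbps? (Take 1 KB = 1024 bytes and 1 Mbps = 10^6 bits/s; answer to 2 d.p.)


Formula: Mbps = payload_bytes * RPS * 8 / 1e6
Payload per request = 289 KB = 289 * 1024 = 295936 bytes
Total bytes/sec = 295936 * 3303 = 977476608
Total bits/sec = 977476608 * 8 = 7819812864
Mbps = 7819812864 / 1e6 = 7819.81

7819.81 Mbps


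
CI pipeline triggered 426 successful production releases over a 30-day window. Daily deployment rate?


Formula: deployments per day = releases / days
= 426 / 30
= 14.2 deploys/day
(equivalently, 99.4 deploys/week)

14.2 deploys/day


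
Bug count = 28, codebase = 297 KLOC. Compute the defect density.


Defect density = defects / KLOC
Defect density = 28 / 297
Defect density = 0.094 defects/KLOC

0.094 defects/KLOC


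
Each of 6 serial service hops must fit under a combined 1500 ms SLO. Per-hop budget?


Formula: per_stage = total_budget / stages
per_stage = 1500 / 6
per_stage = 250.0 ms

250.0 ms


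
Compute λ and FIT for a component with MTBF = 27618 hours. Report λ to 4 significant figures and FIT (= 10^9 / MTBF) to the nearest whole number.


Formula: λ = 1 / MTBF; FIT = λ × 1e9 = 1e9 / MTBF
λ = 1 / 27618 ≈ 3.621e-05 failures/hour
FIT = 1e9 / 27618 ≈ 36208 failures per 1e9 hours (nearest whole number)

λ = 3.621e-05 /h, FIT = 36208


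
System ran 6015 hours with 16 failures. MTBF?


Formula: MTBF = Total operating time / Number of failures
MTBF = 6015 / 16
MTBF = 375.94 hours

375.94 hours


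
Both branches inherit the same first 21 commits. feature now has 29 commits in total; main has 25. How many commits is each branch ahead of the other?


Common ancestor: commit #21
feature commits after divergence: 29 - 21 = 8
main commits after divergence: 25 - 21 = 4
feature is 8 commits ahead of main
main is 4 commits ahead of feature

feature ahead: 8, main ahead: 4


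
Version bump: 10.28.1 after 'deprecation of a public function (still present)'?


Current: 10.28.1
Change category: 'deprecation of a public function (still present)' → minor bump
SemVer rule: minor bump → increment MINOR, reset PATCH to 0 (MAJOR unchanged)
New: 10.29.0

10.29.0


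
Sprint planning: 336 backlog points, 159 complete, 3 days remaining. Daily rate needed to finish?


Formula: Required rate = Remaining points / Days left
Remaining = 336 - 159 = 177 points
Required rate = 177 / 3 = 59.0 points/day

59.0 points/day


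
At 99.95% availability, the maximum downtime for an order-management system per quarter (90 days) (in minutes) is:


Formula: allowed downtime = period * (100 - SLA) / 100
Period (quarter (90 days)) = 129600 minutes
Unavailability fraction = (100 - 99.95) / 100
Allowed downtime = 129600 * (100 - 99.95) / 100
Allowed downtime = 64.8 minutes

64.8 minutes


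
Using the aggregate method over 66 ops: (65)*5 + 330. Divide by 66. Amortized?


Formula: Amortized cost = Total cost / Operations
Total cost = (65 * 5) + (1 * 330)
Total cost = 325 + 330 = 655
Amortized = 655 / 66 = 9.9242

9.9242


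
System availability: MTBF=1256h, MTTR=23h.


Availability = MTBF / (MTBF + MTTR)
Availability = 1256 / (1256 + 23)
Availability = 1256 / 1279
Availability = 98.2017%

98.2017%


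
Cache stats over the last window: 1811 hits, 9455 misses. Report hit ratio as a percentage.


Formula: hit rate = hits / (hits + misses) * 100
hit rate = 1811 / (1811 + 9455) * 100
hit rate = 1811 / 11266 * 100
hit rate = 16.07%

16.07%


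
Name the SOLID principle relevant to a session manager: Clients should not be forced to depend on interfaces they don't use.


This describes the Interface Segregation Principle (ISP)

Interface Segregation Principle (ISP)


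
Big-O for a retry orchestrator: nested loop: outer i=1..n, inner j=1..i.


Reasoning: triangle: n(n+1)/2 ~ n^2/2
Complexity: O(n^2)

O(n^2)


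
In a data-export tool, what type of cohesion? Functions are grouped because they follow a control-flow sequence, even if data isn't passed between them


Reasoning: Grouped by order of execution within a routine, not by data flow
Type: Procedural cohesion

Procedural cohesion


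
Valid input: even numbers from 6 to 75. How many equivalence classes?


Constraint: even integers in [6, 75]
Class 1: x < 6 — out-of-range invalid
Class 2: x in [6,75] but odd — wrong type invalid
Class 3: x in [6,75] and even — valid
Class 4: x > 75 — out-of-range invalid
Total equivalence classes: 4

4 equivalence classes


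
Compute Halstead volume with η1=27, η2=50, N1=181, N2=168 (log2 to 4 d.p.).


Formula: V = N * log2(η), where N = N1 + N2 and η = η1 + η2
η = 27 + 50 = 77
N = 181 + 168 = 349
log2(77) ≈ 6.2668
V = 349 * 6.2668 = 2187.11

2187.11


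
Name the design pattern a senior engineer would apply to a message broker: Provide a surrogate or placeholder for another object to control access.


This matches the Proxy pattern

Proxy


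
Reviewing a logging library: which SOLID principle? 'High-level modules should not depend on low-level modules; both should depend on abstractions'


This describes the Dependency Inversion Principle (DIP)

Dependency Inversion Principle (DIP)


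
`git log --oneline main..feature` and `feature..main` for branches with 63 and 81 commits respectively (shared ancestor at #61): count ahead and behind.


Common ancestor: commit #61
feature commits after divergence: 63 - 61 = 2
main commits after divergence: 81 - 61 = 20
feature is 2 commits ahead of main
main is 20 commits ahead of feature

feature ahead: 2, main ahead: 20


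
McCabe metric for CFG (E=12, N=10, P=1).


Formula: V(G) = E - N + 2P
V(G) = 12 - 10 + 2*1
V(G) = 2 + 2
V(G) = 4

4


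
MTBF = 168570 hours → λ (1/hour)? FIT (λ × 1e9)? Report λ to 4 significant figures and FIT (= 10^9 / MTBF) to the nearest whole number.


Formula: λ = 1 / MTBF; FIT = λ × 1e9 = 1e9 / MTBF
λ = 1 / 168570 ≈ 5.932e-06 failures/hour
FIT = 1e9 / 168570 ≈ 5932 failures per 1e9 hours (nearest whole number)

λ = 5.932e-06 /h, FIT = 5932


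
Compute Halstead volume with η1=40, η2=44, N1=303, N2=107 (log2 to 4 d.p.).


Formula: V = N * log2(η), where N = N1 + N2 and η = η1 + η2
η = 40 + 44 = 84
N = 303 + 107 = 410
log2(84) ≈ 6.3923
V = 410 * 6.3923 = 2620.84

2620.84


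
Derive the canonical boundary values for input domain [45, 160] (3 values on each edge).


Range: [45, 160]
Boundaries: just below min, min, min+1, max-1, max, just above max
Values: [44, 45, 46, 159, 160, 161]

[44, 45, 46, 159, 160, 161]


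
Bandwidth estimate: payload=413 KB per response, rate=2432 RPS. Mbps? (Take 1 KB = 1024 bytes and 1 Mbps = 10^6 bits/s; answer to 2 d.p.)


Formula: Mbps = payload_bytes * RPS * 8 / 1e6
Payload per request = 413 KB = 413 * 1024 = 422912 bytes
Total bytes/sec = 422912 * 2432 = 1028521984
Total bits/sec = 1028521984 * 8 = 8228175872
Mbps = 8228175872 / 1e6 = 8228.18

8228.18 Mbps


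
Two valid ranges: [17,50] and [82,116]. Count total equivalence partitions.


Valid ranges: [17,50] and [82,116]
Class 1: x < 17 — invalid
Class 2: 17 ≤ x ≤ 50 — valid
Class 3: 50 < x < 82 — invalid (gap between ranges)
Class 4: 82 ≤ x ≤ 116 — valid
Class 5: x > 116 — invalid
Total equivalence classes: 5

5 equivalence classes


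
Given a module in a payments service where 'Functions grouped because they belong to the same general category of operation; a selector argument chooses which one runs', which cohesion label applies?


Reasoning: Grouped by category of activity, not by data or sequence
Type: Logical cohesion

Logical cohesion


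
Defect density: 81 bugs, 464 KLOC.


Defect density = defects / KLOC
Defect density = 81 / 464
Defect density = 0.175 defects/KLOC

0.175 defects/KLOC


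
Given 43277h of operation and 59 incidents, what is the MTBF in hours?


Formula: MTBF = Total operating time / Number of failures
MTBF = 43277 / 59
MTBF = 733.51 hours

733.51 hours


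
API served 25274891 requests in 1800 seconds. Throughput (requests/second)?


Formula: throughput = requests / seconds
throughput = 25274891 / 1800
throughput = 14041.61 requests/second

14041.61 requests/second


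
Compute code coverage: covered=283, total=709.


Coverage = covered / total * 100
Coverage = 283 / 709 * 100
Coverage = 39.92%

39.92%


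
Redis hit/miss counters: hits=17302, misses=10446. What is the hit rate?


Formula: hit rate = hits / (hits + misses) * 100
hit rate = 17302 / (17302 + 10446) * 100
hit rate = 17302 / 27748 * 100
hit rate = 62.35%

62.35%


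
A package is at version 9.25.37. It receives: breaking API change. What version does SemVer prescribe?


Current: 9.25.37
Change category: 'breaking API change' → major bump
SemVer rule: major bump → increment MAJOR, reset MINOR and PATCH to 0
New: 10.0.0

10.0.0


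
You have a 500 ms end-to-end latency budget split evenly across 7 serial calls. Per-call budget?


Formula: per_stage = total_budget / stages
per_stage = 500 / 7
per_stage = 71.43 ms

71.43 ms


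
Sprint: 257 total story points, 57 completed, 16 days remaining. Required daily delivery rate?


Formula: Required rate = Remaining points / Days left
Remaining = 257 - 57 = 200 points
Required rate = 200 / 16 = 12.5 points/day

12.5 points/day


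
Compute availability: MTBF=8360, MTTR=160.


Availability = MTBF / (MTBF + MTTR)
Availability = 8360 / (8360 + 160)
Availability = 8360 / 8520
Availability = 98.1221%

98.1221%


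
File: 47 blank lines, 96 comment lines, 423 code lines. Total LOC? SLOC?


Total LOC = blank + comment + code
Total LOC = 47 + 96 + 423 = 566
SLOC (source only) = code = 423

Total LOC: 566, SLOC: 423


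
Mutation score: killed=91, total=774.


Mutation score = killed / total * 100
Mutation score = 91 / 774 * 100
Mutation score = 11.76%

11.76%


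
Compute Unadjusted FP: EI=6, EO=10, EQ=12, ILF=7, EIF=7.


UFP = EI*4 + EO*5 + EQ*4 + ILF*10 + EIF*7
UFP = 6*4 + 10*5 + 12*4 + 7*10 + 7*7
UFP = 24 + 50 + 48 + 70 + 49
UFP = 241

241


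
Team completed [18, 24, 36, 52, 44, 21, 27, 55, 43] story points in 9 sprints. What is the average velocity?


Formula: Avg velocity = Total points / Number of sprints
Points: [18, 24, 36, 52, 44, 21, 27, 55, 43]
Sum = 18 + 24 + 36 + 52 + 44 + 21 + 27 + 55 + 43 = 320
Avg velocity = 320 / 9 = 35.56 points/sprint

35.56 points/sprint


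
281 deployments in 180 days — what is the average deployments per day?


Formula: deployments per day = releases / days
= 281 / 180
= 1.561 deploys/day
(equivalently, 10.93 deploys/week)

1.561 deploys/day


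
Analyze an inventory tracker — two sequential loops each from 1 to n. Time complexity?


Reasoning: sequential dominates: O(n) + O(n) = O(n)
Complexity: O(n)

O(n)


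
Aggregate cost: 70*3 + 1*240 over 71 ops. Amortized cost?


Formula: Amortized cost = Total cost / Operations
Total cost = (70 * 3) + (1 * 240)
Total cost = 210 + 240 = 450
Amortized = 450 / 71 = 6.338

6.338


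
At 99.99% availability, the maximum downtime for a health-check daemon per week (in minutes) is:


Formula: allowed downtime = period * (100 - SLA) / 100
Period (week) = 10080 minutes
Unavailability fraction = (100 - 99.99) / 100
Allowed downtime = 10080 * (100 - 99.99) / 100
Allowed downtime = 1.008 minutes

1.008 minutes


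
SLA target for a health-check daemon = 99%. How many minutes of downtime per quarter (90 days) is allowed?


Formula: allowed downtime = period * (100 - SLA) / 100
Period (quarter (90 days)) = 129600 minutes
Unavailability fraction = (100 - 99.0) / 100
Allowed downtime = 129600 * (100 - 99.0) / 100
Allowed downtime = 1296.0 minutes

1296.0 minutes


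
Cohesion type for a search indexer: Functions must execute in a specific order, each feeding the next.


Reasoning: Output of one is input to next
Type: Sequential cohesion

Sequential cohesion


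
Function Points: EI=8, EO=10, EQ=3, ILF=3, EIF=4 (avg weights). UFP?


UFP = EI*4 + EO*5 + EQ*4 + ILF*10 + EIF*7
UFP = 8*4 + 10*5 + 3*4 + 3*10 + 4*7
UFP = 32 + 50 + 12 + 30 + 28
UFP = 152

152


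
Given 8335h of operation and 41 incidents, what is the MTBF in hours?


Formula: MTBF = Total operating time / Number of failures
MTBF = 8335 / 41
MTBF = 203.29 hours

203.29 hours


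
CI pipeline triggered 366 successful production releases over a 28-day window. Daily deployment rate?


Formula: deployments per day = releases / days
= 366 / 28
= 13.071 deploys/day
(equivalently, 91.5 deploys/week)

13.071 deploys/day


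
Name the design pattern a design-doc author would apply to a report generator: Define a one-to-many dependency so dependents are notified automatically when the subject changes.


This matches the Observer pattern

Observer


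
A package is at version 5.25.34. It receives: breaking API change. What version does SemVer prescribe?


Current: 5.25.34
Change category: 'breaking API change' → major bump
SemVer rule: major bump → increment MAJOR, reset MINOR and PATCH to 0
New: 6.0.0

6.0.0


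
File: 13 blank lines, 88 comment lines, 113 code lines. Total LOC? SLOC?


Total LOC = blank + comment + code
Total LOC = 13 + 88 + 113 = 214
SLOC (source only) = code = 113

Total LOC: 214, SLOC: 113


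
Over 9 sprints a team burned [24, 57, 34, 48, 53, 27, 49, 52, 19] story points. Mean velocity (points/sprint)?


Formula: Avg velocity = Total points / Number of sprints
Points: [24, 57, 34, 48, 53, 27, 49, 52, 19]
Sum = 24 + 57 + 34 + 48 + 53 + 27 + 49 + 52 + 19 = 363
Avg velocity = 363 / 9 = 40.33 points/sprint

40.33 points/sprint


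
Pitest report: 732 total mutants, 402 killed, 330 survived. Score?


Mutation score = killed / total * 100
Mutation score = 402 / 732 * 100
Mutation score = 54.92%

54.92%


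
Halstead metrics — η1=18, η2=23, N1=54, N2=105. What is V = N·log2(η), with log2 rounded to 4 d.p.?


Formula: V = N * log2(η), where N = N1 + N2 and η = η1 + η2
η = 18 + 23 = 41
N = 54 + 105 = 159
log2(41) ≈ 5.3576
V = 159 * 5.3576 = 851.86

851.86


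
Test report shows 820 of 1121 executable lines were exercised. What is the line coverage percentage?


Coverage = covered / total * 100
Coverage = 820 / 1121 * 100
Coverage = 73.15%

73.15%


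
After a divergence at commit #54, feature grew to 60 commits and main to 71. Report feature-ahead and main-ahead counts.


Common ancestor: commit #54
feature commits after divergence: 60 - 54 = 6
main commits after divergence: 71 - 54 = 17
feature is 6 commits ahead of main
main is 17 commits ahead of feature

feature ahead: 6, main ahead: 17


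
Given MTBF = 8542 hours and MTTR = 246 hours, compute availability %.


Availability = MTBF / (MTBF + MTTR)
Availability = 8542 / (8542 + 246)
Availability = 8542 / 8788
Availability = 97.2007%

97.2007%


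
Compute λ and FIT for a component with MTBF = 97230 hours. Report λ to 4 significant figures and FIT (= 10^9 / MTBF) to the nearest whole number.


Formula: λ = 1 / MTBF; FIT = λ × 1e9 = 1e9 / MTBF
λ = 1 / 97230 ≈ 1.028e-05 failures/hour
FIT = 1e9 / 97230 ≈ 10285 failures per 1e9 hours (nearest whole number)

λ = 1.028e-05 /h, FIT = 10285


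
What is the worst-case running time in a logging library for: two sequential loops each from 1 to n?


Reasoning: sequential dominates: O(n) + O(n) = O(n)
Complexity: O(n)

O(n)


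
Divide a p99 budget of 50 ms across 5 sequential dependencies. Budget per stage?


Formula: per_stage = total_budget / stages
per_stage = 50 / 5
per_stage = 10.0 ms

10.0 ms


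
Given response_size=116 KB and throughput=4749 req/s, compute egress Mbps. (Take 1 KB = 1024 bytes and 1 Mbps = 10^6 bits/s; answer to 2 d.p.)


Formula: Mbps = payload_bytes * RPS * 8 / 1e6
Payload per request = 116 KB = 116 * 1024 = 118784 bytes
Total bytes/sec = 118784 * 4749 = 564105216
Total bits/sec = 564105216 * 8 = 4512841728
Mbps = 4512841728 / 1e6 = 4512.84

4512.84 Mbps


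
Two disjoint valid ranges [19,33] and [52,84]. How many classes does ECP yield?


Valid ranges: [19,33] and [52,84]
Class 1: x < 19 — invalid
Class 2: 19 ≤ x ≤ 33 — valid
Class 3: 33 < x < 52 — invalid (gap between ranges)
Class 4: 52 ≤ x ≤ 84 — valid
Class 5: x > 84 — invalid
Total equivalence classes: 5

5 equivalence classes


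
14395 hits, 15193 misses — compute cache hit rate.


Formula: hit rate = hits / (hits + misses) * 100
hit rate = 14395 / (14395 + 15193) * 100
hit rate = 14395 / 29588 * 100
hit rate = 48.65%

48.65%


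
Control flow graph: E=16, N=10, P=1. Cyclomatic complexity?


Formula: V(G) = E - N + 2P
V(G) = 16 - 10 + 2*1
V(G) = 6 + 2
V(G) = 8

8


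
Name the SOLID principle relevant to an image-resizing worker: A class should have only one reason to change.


This describes the Single Responsibility Principle (SRP)

Single Responsibility Principle (SRP)


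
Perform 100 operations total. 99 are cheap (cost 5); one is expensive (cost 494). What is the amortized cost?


Formula: Amortized cost = Total cost / Operations
Total cost = (99 * 5) + (1 * 494)
Total cost = 495 + 494 = 989
Amortized = 989 / 100 = 9.89

9.89


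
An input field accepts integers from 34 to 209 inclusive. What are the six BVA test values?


Range: [34, 209]
Boundaries: just below min, min, min+1, max-1, max, just above max
Values: [33, 34, 35, 208, 209, 210]

[33, 34, 35, 208, 209, 210]


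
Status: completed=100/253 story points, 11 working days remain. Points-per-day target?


Formula: Required rate = Remaining points / Days left
Remaining = 253 - 100 = 153 points
Required rate = 153 / 11 = 13.91 points/day

13.91 points/day


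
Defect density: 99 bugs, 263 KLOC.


Defect density = defects / KLOC
Defect density = 99 / 263
Defect density = 0.376 defects/KLOC

0.376 defects/KLOC


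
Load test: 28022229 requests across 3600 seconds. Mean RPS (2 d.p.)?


Formula: throughput = requests / seconds
throughput = 28022229 / 3600
throughput = 7783.95 requests/second

7783.95 requests/second


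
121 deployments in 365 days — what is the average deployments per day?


Formula: deployments per day = releases / days
= 121 / 365
= 0.332 deploys/day
(equivalently, 2.32 deploys/week)

0.332 deploys/day


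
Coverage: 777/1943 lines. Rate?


Coverage = covered / total * 100
Coverage = 777 / 1943 * 100
Coverage = 39.99%

39.99%


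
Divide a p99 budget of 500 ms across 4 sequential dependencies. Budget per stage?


Formula: per_stage = total_budget / stages
per_stage = 500 / 4
per_stage = 125.0 ms

125.0 ms


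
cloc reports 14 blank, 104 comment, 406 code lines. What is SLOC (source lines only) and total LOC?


Total LOC = blank + comment + code
Total LOC = 14 + 104 + 406 = 524
SLOC (source only) = code = 406

Total LOC: 524, SLOC: 406


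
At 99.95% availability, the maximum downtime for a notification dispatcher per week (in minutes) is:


Formula: allowed downtime = period * (100 - SLA) / 100
Period (week) = 10080 minutes
Unavailability fraction = (100 - 99.95) / 100
Allowed downtime = 10080 * (100 - 99.95) / 100
Allowed downtime = 5.04 minutes

5.04 minutes


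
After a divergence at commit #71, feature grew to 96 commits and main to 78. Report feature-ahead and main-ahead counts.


Common ancestor: commit #71
feature commits after divergence: 96 - 71 = 25
main commits after divergence: 78 - 71 = 7
feature is 25 commits ahead of main
main is 7 commits ahead of feature

feature ahead: 25, main ahead: 7


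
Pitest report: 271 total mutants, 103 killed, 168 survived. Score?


Mutation score = killed / total * 100
Mutation score = 103 / 271 * 100
Mutation score = 38.01%

38.01%


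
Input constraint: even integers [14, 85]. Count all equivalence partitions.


Constraint: even integers in [14, 85]
Class 1: x < 14 — out-of-range invalid
Class 2: x in [14,85] but odd — wrong type invalid
Class 3: x in [14,85] and even — valid
Class 4: x > 85 — out-of-range invalid
Total equivalence classes: 4

4 equivalence classes


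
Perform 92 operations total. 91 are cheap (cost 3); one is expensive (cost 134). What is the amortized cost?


Formula: Amortized cost = Total cost / Operations
Total cost = (91 * 3) + (1 * 134)
Total cost = 273 + 134 = 407
Amortized = 407 / 92 = 4.4239

4.4239


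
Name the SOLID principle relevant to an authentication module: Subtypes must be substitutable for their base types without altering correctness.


This describes the Liskov Substitution Principle (LSP)

Liskov Substitution Principle (LSP)


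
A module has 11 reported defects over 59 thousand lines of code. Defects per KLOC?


Defect density = defects / KLOC
Defect density = 11 / 59
Defect density = 0.186 defects/KLOC

0.186 defects/KLOC


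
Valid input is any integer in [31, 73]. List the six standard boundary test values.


Range: [31, 73]
Boundaries: just below min, min, min+1, max-1, max, just above max
Values: [30, 31, 32, 72, 73, 74]

[30, 31, 32, 72, 73, 74]


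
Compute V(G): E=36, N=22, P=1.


Formula: V(G) = E - N + 2P
V(G) = 36 - 22 + 2*1
V(G) = 14 + 2
V(G) = 16

16


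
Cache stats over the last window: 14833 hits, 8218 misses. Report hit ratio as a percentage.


Formula: hit rate = hits / (hits + misses) * 100
hit rate = 14833 / (14833 + 8218) * 100
hit rate = 14833 / 23051 * 100
hit rate = 64.35%

64.35%


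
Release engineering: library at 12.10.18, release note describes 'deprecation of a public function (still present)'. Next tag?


Current: 12.10.18
Change category: 'deprecation of a public function (still present)' → minor bump
SemVer rule: minor bump → increment MINOR, reset PATCH to 0 (MAJOR unchanged)
New: 12.11.0

12.11.0


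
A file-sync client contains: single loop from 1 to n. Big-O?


Reasoning: one pass through n items
Complexity: O(n)

O(n)


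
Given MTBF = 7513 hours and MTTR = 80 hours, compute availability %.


Availability = MTBF / (MTBF + MTTR)
Availability = 7513 / (7513 + 80)
Availability = 7513 / 7593
Availability = 98.9464%

98.9464%


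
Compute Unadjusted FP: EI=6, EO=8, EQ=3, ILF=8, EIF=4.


UFP = EI*4 + EO*5 + EQ*4 + ILF*10 + EIF*7
UFP = 6*4 + 8*5 + 3*4 + 8*10 + 4*7
UFP = 24 + 40 + 12 + 80 + 28
UFP = 184

184


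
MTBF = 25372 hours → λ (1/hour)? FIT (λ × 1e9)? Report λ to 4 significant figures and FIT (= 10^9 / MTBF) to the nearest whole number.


Formula: λ = 1 / MTBF; FIT = λ × 1e9 = 1e9 / MTBF
λ = 1 / 25372 ≈ 3.941e-05 failures/hour
FIT = 1e9 / 25372 ≈ 39414 failures per 1e9 hours (nearest whole number)

λ = 3.941e-05 /h, FIT = 39414


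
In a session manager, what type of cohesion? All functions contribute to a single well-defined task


Reasoning: Best: single purpose
Type: Functional cohesion

Functional cohesion


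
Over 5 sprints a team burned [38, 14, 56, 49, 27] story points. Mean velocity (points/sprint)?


Formula: Avg velocity = Total points / Number of sprints
Points: [38, 14, 56, 49, 27]
Sum = 38 + 14 + 56 + 49 + 27 = 184
Avg velocity = 184 / 5 = 36.8 points/sprint

36.8 points/sprint


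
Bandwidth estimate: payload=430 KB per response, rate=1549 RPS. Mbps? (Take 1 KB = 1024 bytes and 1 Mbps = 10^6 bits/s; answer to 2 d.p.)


Formula: Mbps = payload_bytes * RPS * 8 / 1e6
Payload per request = 430 KB = 430 * 1024 = 440320 bytes
Total bytes/sec = 440320 * 1549 = 682055680
Total bits/sec = 682055680 * 8 = 5456445440
Mbps = 5456445440 / 1e6 = 5456.45

5456.45 Mbps


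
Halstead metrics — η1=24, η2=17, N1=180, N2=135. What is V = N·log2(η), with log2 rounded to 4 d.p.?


Formula: V = N * log2(η), where N = N1 + N2 and η = η1 + η2
η = 24 + 17 = 41
N = 180 + 135 = 315
log2(41) ≈ 5.3576
V = 315 * 5.3576 = 1687.64

1687.64


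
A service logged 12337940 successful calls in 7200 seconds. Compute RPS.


Formula: throughput = requests / seconds
throughput = 12337940 / 7200
throughput = 1713.6 requests/second

1713.6 requests/second


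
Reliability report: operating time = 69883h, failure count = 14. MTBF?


Formula: MTBF = Total operating time / Number of failures
MTBF = 69883 / 14
MTBF = 4991.64 hours

4991.64 hours


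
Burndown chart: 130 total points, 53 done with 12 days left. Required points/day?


Formula: Required rate = Remaining points / Days left
Remaining = 130 - 53 = 77 points
Required rate = 77 / 12 = 6.42 points/day

6.42 points/day


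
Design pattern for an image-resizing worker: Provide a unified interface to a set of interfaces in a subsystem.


This matches the Facade pattern

Facade


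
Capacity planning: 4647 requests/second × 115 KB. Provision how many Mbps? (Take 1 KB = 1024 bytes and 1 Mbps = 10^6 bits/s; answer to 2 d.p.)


Formula: Mbps = payload_bytes * RPS * 8 / 1e6
Payload per request = 115 KB = 115 * 1024 = 117760 bytes
Total bytes/sec = 117760 * 4647 = 547230720
Total bits/sec = 547230720 * 8 = 4377845760
Mbps = 4377845760 / 1e6 = 4377.85

4377.85 Mbps


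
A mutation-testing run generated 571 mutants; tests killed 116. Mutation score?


Mutation score = killed / total * 100
Mutation score = 116 / 571 * 100
Mutation score = 20.32%

20.32%


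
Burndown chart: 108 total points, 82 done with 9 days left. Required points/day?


Formula: Required rate = Remaining points / Days left
Remaining = 108 - 82 = 26 points
Required rate = 26 / 9 = 2.89 points/day

2.89 points/day


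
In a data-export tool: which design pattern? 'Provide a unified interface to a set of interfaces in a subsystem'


This matches the Facade pattern

Facade


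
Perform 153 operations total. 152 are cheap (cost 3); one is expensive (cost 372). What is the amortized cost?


Formula: Amortized cost = Total cost / Operations
Total cost = (152 * 3) + (1 * 372)
Total cost = 456 + 372 = 828
Amortized = 828 / 153 = 5.4118

5.4118


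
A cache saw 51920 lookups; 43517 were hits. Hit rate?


Formula: hit rate = hits / (hits + misses) * 100
hit rate = 43517 / (43517 + 8403) * 100
hit rate = 43517 / 51920 * 100
hit rate = 83.82%

83.82%


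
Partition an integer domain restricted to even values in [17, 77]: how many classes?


Constraint: even integers in [17, 77]
Class 1: x < 17 — out-of-range invalid
Class 2: x in [17,77] but odd — wrong type invalid
Class 3: x in [17,77] and even — valid
Class 4: x > 77 — out-of-range invalid
Total equivalence classes: 4

4 equivalence classes


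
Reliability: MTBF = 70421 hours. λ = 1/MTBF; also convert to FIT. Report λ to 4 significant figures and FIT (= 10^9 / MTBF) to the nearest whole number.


Formula: λ = 1 / MTBF; FIT = λ × 1e9 = 1e9 / MTBF
λ = 1 / 70421 ≈ 1.420e-05 failures/hour
FIT = 1e9 / 70421 ≈ 14200 failures per 1e9 hours (nearest whole number)

λ = 1.420e-05 /h, FIT = 14200


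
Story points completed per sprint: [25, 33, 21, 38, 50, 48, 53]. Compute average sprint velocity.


Formula: Avg velocity = Total points / Number of sprints
Points: [25, 33, 21, 38, 50, 48, 53]
Sum = 25 + 33 + 21 + 38 + 50 + 48 + 53 = 268
Avg velocity = 268 / 7 = 38.29 points/sprint

38.29 points/sprint


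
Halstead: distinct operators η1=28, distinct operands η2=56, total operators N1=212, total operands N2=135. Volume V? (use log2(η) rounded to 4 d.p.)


Formula: V = N * log2(η), where N = N1 + N2 and η = η1 + η2
η = 28 + 56 = 84
N = 212 + 135 = 347
log2(84) ≈ 6.3923
V = 347 * 6.3923 = 2218.13

2218.13


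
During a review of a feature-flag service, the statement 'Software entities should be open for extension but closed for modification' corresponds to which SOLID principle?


This describes the Open/Closed Principle (OCP)

Open/Closed Principle (OCP)


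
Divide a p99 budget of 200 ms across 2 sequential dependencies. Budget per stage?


Formula: per_stage = total_budget / stages
per_stage = 200 / 2
per_stage = 100.0 ms

100.0 ms


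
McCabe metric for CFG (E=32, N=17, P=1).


Formula: V(G) = E - N + 2P
V(G) = 32 - 17 + 2*1
V(G) = 15 + 2
V(G) = 17

17


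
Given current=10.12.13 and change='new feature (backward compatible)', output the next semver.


Current: 10.12.13
Change category: 'new feature (backward compatible)' → minor bump
SemVer rule: minor bump → increment MINOR, reset PATCH to 0 (MAJOR unchanged)
New: 10.13.0

10.13.0


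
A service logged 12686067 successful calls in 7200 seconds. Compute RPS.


Formula: throughput = requests / seconds
throughput = 12686067 / 7200
throughput = 1761.95 requests/second

1761.95 requests/second


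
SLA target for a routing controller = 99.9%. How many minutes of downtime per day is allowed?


Formula: allowed downtime = period * (100 - SLA) / 100
Period (day) = 1440 minutes
Unavailability fraction = (100 - 99.9) / 100
Allowed downtime = 1440 * (100 - 99.9) / 100
Allowed downtime = 1.44 minutes

1.44 minutes


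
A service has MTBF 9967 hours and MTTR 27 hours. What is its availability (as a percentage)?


Availability = MTBF / (MTBF + MTTR)
Availability = 9967 / (9967 + 27)
Availability = 9967 / 9994
Availability = 99.7298%

99.7298%


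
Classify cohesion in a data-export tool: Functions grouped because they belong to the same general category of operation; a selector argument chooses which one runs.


Reasoning: Grouped by category of activity, not by data or sequence
Type: Logical cohesion

Logical cohesion


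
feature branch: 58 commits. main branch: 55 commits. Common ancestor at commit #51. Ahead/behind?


Common ancestor: commit #51
feature commits after divergence: 58 - 51 = 7
main commits after divergence: 55 - 51 = 4
feature is 7 commits ahead of main
main is 4 commits ahead of feature

feature ahead: 7, main ahead: 4


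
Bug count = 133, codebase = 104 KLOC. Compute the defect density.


Defect density = defects / KLOC
Defect density = 133 / 104
Defect density = 1.279 defects/KLOC

1.279 defects/KLOC


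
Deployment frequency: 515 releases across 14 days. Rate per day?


Formula: deployments per day = releases / days
= 515 / 14
= 36.786 deploys/day
(equivalently, 257.5 deploys/week)

36.786 deploys/day


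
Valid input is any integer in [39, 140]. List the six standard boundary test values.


Range: [39, 140]
Boundaries: just below min, min, min+1, max-1, max, just above max
Values: [38, 39, 40, 139, 140, 141]

[38, 39, 40, 139, 140, 141]


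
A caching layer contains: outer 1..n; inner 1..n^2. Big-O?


Reasoning: n times n^2
Complexity: O(n^3)

O(n^3)


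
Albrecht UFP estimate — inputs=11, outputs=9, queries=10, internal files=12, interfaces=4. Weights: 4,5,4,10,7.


UFP = EI*4 + EO*5 + EQ*4 + ILF*10 + EIF*7
UFP = 11*4 + 9*5 + 10*4 + 12*10 + 4*7
UFP = 44 + 45 + 40 + 120 + 28
UFP = 277

277


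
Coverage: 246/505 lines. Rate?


Coverage = covered / total * 100
Coverage = 246 / 505 * 100
Coverage = 48.71%

48.71%


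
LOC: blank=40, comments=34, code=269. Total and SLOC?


Total LOC = blank + comment + code
Total LOC = 40 + 34 + 269 = 343
SLOC (source only) = code = 269

Total LOC: 343, SLOC: 269


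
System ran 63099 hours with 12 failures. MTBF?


Formula: MTBF = Total operating time / Number of failures
MTBF = 63099 / 12
MTBF = 5258.25 hours

5258.25 hours
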